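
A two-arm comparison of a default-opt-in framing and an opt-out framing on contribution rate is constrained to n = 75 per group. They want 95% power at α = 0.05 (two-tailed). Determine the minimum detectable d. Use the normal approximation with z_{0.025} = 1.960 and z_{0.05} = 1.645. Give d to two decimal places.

For two independent groups of n = 75 each: d_min = (z_{α/2} + z_β)·√(2/n).
z-sum = 1.960 + 1.645 = 3.605.
d_min = 3.605 × √(2/75) = 3.605 × 0.1633 = 0.589.

d_min ≈ 0.59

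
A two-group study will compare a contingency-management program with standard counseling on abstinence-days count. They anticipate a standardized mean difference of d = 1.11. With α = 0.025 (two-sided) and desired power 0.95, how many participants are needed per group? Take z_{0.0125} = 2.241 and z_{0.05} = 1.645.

n = 25 per group

For two independent groups with equal n: n = 2·((z_{α/2} + z_β) / d)².
z_{α/2} + z_β = 2.241 + 1.645 = 3.886.
n = 2 × (3.886 / 1.11)² = 2 × 3.501² = 2 × 12.26 = 24.5.
Round up to the next whole participant.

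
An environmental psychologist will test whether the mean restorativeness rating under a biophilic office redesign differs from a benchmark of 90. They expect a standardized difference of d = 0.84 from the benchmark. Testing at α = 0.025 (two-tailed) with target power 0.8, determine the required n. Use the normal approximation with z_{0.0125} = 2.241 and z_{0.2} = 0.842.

n = 14

For a one-sample test: n = ((z_{α/2} + z_β) / d)².
z_{α/2} + z_β = 2.241 + 0.842 = 3.083.
n = (3.083 / 0.84)² = 3.670² = 13.47.
Round up.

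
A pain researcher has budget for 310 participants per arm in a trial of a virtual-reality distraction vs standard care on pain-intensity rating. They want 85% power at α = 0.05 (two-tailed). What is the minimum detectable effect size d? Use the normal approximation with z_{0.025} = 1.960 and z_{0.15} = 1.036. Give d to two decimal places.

For two independent groups of n = 310 each: d_min = (z_{α/2} + z_β)·√(2/n).
z-sum = 1.960 + 1.036 = 2.996.
d_min = 2.996 × √(2/310) = 2.996 × 0.0803 = 0.241.

d_min ≈ 0.24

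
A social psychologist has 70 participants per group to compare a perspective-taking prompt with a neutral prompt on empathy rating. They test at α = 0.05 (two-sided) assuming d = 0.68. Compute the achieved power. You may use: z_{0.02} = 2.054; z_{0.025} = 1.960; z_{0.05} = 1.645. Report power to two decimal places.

power ≈ 0.98

For two equal groups, power = Φ(d·√(n/2) − z_{α/2}).
d·√(n/2) = 0.68 × √(70/2) = 0.68 × 5.916 = 4.023.
z_β = 4.023 − 1.960 = 2.063.
Power = Φ(2.063) = 0.980.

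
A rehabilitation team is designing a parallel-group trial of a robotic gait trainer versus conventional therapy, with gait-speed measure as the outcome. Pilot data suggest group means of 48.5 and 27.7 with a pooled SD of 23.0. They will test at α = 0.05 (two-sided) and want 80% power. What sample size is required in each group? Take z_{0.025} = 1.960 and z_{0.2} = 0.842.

Cohen's d = |M₁ − M₂| / SD_pooled = |48.5 − 27.7| / 23.0 = 20.8 / 23.0 = 0.904.
For two independent groups with equal n: n = 2·((z_{α/2} + z_β) / d)².
z_{α/2} + z_β = 1.960 + 0.842 = 2.802.
n = 2 × (2.802 / 0.904)² = 2 × 3.100² = 2 × 9.61 = 19.2.
Round up to the next whole participant.

n = 20 per group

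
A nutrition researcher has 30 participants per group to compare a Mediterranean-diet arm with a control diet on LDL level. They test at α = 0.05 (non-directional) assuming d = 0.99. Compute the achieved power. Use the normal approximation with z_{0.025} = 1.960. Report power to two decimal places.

power ≈ 0.97

For two equal groups, power = Φ(d·√(n/2) − z_{α/2}).
d·√(n/2) = 0.99 × √(30/2) = 0.99 × 3.873 = 3.834.
z_β = 3.834 − 1.960 = 1.874.
Power = Φ(1.874) = 0.970.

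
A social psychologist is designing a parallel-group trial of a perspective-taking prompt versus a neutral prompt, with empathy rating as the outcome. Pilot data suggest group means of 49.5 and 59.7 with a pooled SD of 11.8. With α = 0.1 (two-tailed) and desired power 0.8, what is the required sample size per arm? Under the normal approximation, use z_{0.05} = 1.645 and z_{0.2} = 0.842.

Cohen's d = |M₁ − M₂| / SD_pooled = |49.5 − 59.7| / 11.8 = 10.2 / 11.8 = 0.864.
For two independent groups with equal n: n = 2·((z_{α/2} + z_β) / d)².
z_{α/2} + z_β = 1.645 + 0.842 = 2.487.
n = 2 × (2.487 / 0.864)² = 2 × 2.878² = 2 × 8.29 = 16.6.
Round up to the next whole participant.

n = 17 per group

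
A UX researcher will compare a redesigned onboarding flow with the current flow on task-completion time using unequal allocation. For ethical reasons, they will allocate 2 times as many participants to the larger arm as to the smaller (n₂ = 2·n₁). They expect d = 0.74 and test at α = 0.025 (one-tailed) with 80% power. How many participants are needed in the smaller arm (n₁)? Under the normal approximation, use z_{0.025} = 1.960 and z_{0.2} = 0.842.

With allocation ratio k = n₂/n₁ = 2, Var(x̄₁−x̄₂) = σ²(1/n₁ + 1/(k·n₁)) = σ²·(k+1)/(k·n₁).
So n₁ = (1 + 1/k)·((z_{α} + z_β)/d)² = 1.500 × (2.802/0.74)².
n₁ = 1.500 × 14.34 = 21.5.
Round up: n₁ = 22, giving n₂ = 2 × 22 = 44.

n₁ = 22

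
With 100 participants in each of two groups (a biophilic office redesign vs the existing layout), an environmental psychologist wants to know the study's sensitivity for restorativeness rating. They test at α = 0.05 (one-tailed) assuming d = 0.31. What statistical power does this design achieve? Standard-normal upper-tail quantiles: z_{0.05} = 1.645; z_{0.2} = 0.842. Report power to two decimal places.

power ≈ 0.71

For two equal groups, power = Φ(d·√(n/2) − z_{α}).
d·√(n/2) = 0.31 × √(100/2) = 0.31 × 7.071 = 2.192.
z_β = 2.192 − 1.645 = 0.547.
Power = Φ(0.547) = 0.708.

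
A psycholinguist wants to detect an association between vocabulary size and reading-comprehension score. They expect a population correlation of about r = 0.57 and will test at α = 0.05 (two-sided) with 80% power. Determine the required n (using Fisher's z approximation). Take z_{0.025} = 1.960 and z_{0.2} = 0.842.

n = 22

Fisher's z: C = ½·ln((1+r)/(1−r)) = ½·ln(3.6512) = 0.6475.
n = ((z_{α/2} + z_β)/C)² + 3.
(1.960 + 0.842) / 0.6475 = 2.802 / 0.6475 = 4.327.
n = 4.327² + 3 = 18.73 + 3 = 21.7.
Round up.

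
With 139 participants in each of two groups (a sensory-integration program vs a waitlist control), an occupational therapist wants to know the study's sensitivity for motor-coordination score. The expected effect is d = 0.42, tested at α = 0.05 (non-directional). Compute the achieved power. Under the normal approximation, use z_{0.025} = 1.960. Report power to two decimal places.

power ≈ 0.94

For two equal groups, power = Φ(d·√(n/2) − z_{α/2}).
d·√(n/2) = 0.42 × √(139/2) = 0.42 × 8.337 = 3.501.
z_β = 3.501 − 1.960 = 1.541.
Power = Φ(1.541) = 0.938.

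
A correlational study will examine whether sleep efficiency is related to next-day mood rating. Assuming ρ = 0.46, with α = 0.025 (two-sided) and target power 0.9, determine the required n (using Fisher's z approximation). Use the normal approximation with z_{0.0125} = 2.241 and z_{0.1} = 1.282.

n = 54

Fisher's z: C = ½·ln((1+r)/(1−r)) = ½·ln(2.7037) = 0.4973.
n = ((z_{α/2} + z_β)/C)² + 3.
(2.241 + 1.282) / 0.4973 = 3.523 / 0.4973 = 7.084.
n = 7.084² + 3 = 50.19 + 3 = 53.2.
Round up.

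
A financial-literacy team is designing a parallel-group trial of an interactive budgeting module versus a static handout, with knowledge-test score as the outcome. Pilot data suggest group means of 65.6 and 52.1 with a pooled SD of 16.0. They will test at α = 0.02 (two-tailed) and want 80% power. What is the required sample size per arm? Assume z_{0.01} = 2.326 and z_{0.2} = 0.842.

n = 29 per group

Cohen's d = |M₁ − M₂| / SD_pooled = |65.6 − 52.1| / 16.0 = 13.5 / 16.0 = 0.844.
For two independent groups with equal n: n = 2·((z_{α/2} + z_β) / d)².
z_{α/2} + z_β = 2.326 + 0.842 = 3.168.
n = 2 × (3.168 / 0.844)² = 2 × 3.754² = 2 × 14.09 = 28.2.
Round up to the next whole participant.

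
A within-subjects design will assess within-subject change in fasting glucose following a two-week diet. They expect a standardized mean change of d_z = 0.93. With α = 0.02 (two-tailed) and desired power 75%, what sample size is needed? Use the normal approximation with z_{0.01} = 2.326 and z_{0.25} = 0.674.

n = 11 pairs

For a paired (one-sample on differences) test: n = ((z_{α/2} + z_β) / d)².
z_{α/2} + z_β = 2.326 + 0.674 = 3.000.
n = (3.000 / 0.93)² = 3.226² = 10.41.
Round up.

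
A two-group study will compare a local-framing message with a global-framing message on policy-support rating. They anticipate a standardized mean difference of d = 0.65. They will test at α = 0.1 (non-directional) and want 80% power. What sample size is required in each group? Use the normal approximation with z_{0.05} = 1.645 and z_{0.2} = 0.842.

n = 30 per group

For two independent groups with equal n: n = 2·((z_{α/2} + z_β) / d)².
z_{α/2} + z_β = 1.645 + 0.842 = 2.487.
n = 2 × (2.487 / 0.65)² = 2 × 3.826² = 2 × 14.64 = 29.3.
Round up to the next whole participant.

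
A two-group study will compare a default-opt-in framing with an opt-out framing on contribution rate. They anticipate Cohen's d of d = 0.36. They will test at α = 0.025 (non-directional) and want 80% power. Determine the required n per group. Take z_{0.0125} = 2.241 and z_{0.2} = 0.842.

For two independent groups with equal n: n = 2·((z_{α/2} + z_β) / d)².
z_{α/2} + z_β = 2.241 + 0.842 = 3.083.
n = 2 × (3.083 / 0.36)² = 2 × 8.564² = 2 × 73.34 = 146.7.
Round up to the next whole participant.

n = 147 per group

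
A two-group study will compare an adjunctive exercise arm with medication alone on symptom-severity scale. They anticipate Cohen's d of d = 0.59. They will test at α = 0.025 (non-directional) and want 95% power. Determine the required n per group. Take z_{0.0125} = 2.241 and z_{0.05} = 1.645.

n = 87 per group

For two independent groups with equal n: n = 2·((z_{α/2} + z_β) / d)².
z_{α/2} + z_β = 2.241 + 1.645 = 3.886.
n = 2 × (3.886 / 0.59)² = 2 × 6.586² = 2 × 43.38 = 86.8.
Round up to the next whole participant.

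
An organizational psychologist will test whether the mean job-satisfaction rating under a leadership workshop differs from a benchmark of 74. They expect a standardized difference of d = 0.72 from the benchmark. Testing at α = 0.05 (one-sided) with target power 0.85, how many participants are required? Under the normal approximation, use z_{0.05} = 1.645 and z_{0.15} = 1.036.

For a one-sample test: n = ((z_{α} + z_β) / d)².
z_{α} + z_β = 1.645 + 1.036 = 2.681.
n = (2.681 / 0.72)² = 3.724² = 13.87.
Round up.

n = 14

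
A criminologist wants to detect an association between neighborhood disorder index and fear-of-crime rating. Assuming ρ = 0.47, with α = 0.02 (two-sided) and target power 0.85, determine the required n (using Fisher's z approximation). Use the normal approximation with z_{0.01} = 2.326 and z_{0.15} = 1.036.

n = 47

Fisher's z: C = ½·ln((1+r)/(1−r)) = ½·ln(2.7736) = 0.5101.
n = ((z_{α/2} + z_β)/C)² + 3.
(2.326 + 1.036) / 0.5101 = 3.362 / 0.5101 = 6.591.
n = 6.591² + 3 = 43.44 + 3 = 46.4.
Round up.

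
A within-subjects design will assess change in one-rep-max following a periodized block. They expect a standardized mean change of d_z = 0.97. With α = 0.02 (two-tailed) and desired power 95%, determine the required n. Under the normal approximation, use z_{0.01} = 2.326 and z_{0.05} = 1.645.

For a paired (one-sample on differences) test: n = ((z_{α/2} + z_β) / d)².
z_{α/2} + z_β = 2.326 + 1.645 = 3.971.
n = (3.971 / 0.97)² = 4.094² = 16.76.
Round up.

n = 17 pairs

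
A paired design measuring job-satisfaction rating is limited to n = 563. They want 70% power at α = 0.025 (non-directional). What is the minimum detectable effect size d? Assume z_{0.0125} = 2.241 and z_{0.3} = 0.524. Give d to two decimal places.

For a single sample (or paired design) of n = 563: d_min = (z_{α/2} + z_β)/√n.
z-sum = 2.241 + 0.524 = 2.765.
d_min = 2.765 / √563 = 2.765 / 23.728 = 0.117.

d_min ≈ 0.12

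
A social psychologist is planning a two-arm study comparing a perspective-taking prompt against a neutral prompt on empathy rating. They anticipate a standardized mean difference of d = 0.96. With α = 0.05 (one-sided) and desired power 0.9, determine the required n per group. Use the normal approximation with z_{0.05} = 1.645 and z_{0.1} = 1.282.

n = 19 per group

For two independent groups with equal n: n = 2·((z_{α} + z_β) / d)².
z_{α} + z_β = 1.645 + 1.282 = 2.927.
n = 2 × (2.927 / 0.96)² = 2 × 3.049² = 2 × 9.30 = 18.6.
Round up to the next whole participant.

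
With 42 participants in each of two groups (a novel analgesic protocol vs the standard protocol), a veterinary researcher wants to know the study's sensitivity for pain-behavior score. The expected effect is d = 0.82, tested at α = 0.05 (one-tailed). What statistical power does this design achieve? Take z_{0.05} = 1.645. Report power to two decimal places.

For two equal groups, power = Φ(d·√(n/2) − z_{α}).
d·√(n/2) = 0.82 × √(42/2) = 0.82 × 4.583 = 3.758.
z_β = 3.758 − 1.645 = 2.113.
Power = Φ(2.113) = 0.983.

power ≈ 0.98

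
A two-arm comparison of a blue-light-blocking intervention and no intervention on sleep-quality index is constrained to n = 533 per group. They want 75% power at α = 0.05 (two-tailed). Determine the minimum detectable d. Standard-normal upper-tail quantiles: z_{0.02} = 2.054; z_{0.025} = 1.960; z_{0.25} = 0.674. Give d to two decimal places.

d_min ≈ 0.16

For two independent groups of n = 533 each: d_min = (z_{α/2} + z_β)·√(2/n).
z-sum = 1.960 + 0.674 = 2.634.
d_min = 2.634 × √(2/533) = 2.634 × 0.0613 = 0.161.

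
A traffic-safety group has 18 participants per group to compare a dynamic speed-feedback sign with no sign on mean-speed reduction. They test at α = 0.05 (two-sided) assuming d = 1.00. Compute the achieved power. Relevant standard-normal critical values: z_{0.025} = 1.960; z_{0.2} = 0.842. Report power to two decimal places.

power ≈ 0.85

For two equal groups, power = Φ(d·√(n/2) − z_{α/2}).
d·√(n/2) = 1.00 × √(18/2) = 1.00 × 3.000 = 3.000.
z_β = 3.000 − 1.960 = 1.040.
Power = Φ(1.040) = 0.851.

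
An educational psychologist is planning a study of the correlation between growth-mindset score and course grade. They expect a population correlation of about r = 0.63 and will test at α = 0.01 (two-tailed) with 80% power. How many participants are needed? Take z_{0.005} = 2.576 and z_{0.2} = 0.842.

Fisher's z: C = ½·ln((1+r)/(1−r)) = ½·ln(4.4054) = 0.7414.
n = ((z_{α/2} + z_β)/C)² + 3.
(2.576 + 0.842) / 0.7414 = 3.418 / 0.7414 = 4.610.
n = 4.610² + 3 = 21.25 + 3 = 24.3.
Round up.

n = 25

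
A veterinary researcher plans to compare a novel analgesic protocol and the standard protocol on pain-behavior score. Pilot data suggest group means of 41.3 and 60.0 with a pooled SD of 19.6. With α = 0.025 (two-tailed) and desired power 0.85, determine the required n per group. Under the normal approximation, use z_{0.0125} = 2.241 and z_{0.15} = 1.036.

Cohen's d = |M₁ − M₂| / SD_pooled = |41.3 − 60.0| / 19.6 = 18.7 / 19.6 = 0.954.
For two independent groups with equal n: n = 2·((z_{α/2} + z_β) / d)².
z_{α/2} + z_β = 2.241 + 1.036 = 3.277.
n = 2 × (3.277 / 0.954)² = 2 × 3.435² = 2 × 11.80 = 23.6.
Round up to the next whole participant.

n = 24 per group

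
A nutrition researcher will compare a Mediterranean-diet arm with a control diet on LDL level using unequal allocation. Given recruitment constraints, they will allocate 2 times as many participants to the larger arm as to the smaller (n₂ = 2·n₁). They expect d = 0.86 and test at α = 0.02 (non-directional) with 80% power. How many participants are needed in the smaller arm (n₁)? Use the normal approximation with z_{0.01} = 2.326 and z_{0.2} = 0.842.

With allocation ratio k = n₂/n₁ = 2, Var(x̄₁−x̄₂) = σ²(1/n₁ + 1/(k·n₁)) = σ²·(k+1)/(k·n₁).
So n₁ = (1 + 1/k)·((z_{α/2} + z_β)/d)² = 1.500 × (3.168/0.86)².
n₁ = 1.500 × 13.57 = 20.4.
Round up: n₁ = 21, giving n₂ = 2 × 21 = 42.

n₁ = 21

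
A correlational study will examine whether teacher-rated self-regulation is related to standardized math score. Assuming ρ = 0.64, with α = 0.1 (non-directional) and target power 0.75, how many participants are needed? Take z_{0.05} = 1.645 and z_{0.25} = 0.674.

n = 13

Fisher's z: C = ½·ln((1+r)/(1−r)) = ½·ln(4.5556) = 0.7582.
n = ((z_{α/2} + z_β)/C)² + 3.
(1.645 + 0.674) / 0.7582 = 2.319 / 0.7582 = 3.059.
n = 3.059² + 3 = 9.35 + 3 = 12.4.
Round up.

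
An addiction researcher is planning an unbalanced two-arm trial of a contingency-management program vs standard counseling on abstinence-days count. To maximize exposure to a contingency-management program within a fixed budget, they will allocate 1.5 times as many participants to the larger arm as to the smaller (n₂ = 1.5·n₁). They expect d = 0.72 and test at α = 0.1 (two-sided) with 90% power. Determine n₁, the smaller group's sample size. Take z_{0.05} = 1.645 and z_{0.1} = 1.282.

With allocation ratio k = n₂/n₁ = 1.5, Var(x̄₁−x̄₂) = σ²(1/n₁ + 1/(k·n₁)) = σ²·(k+1)/(k·n₁).
So n₁ = (1 + 1/k)·((z_{α/2} + z_β)/d)² = 1.667 × (2.927/0.72)².
n₁ = 1.667 × 16.53 = 27.5.
Round up: n₁ = 28, giving n₂ = 1.5 × 28 = 42.

n₁ = 28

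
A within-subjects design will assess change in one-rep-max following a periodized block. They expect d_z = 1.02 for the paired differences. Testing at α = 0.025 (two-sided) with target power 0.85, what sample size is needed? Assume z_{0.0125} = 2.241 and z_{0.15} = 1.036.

For a paired (one-sample on differences) test: n = ((z_{α/2} + z_β) / d)².
z_{α/2} + z_β = 2.241 + 1.036 = 3.277.
n = (3.277 / 1.02)² = 3.213² = 10.32.
Round up.

n = 11 pairs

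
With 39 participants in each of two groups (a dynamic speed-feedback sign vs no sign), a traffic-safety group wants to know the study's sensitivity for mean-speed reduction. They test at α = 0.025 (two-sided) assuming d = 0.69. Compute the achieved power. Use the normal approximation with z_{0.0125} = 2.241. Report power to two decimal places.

For two equal groups, power = Φ(d·√(n/2) − z_{α/2}).
d·√(n/2) = 0.69 × √(39/2) = 0.69 × 4.416 = 3.047.
z_β = 3.047 − 2.241 = 0.806.
Power = Φ(0.806) = 0.790.

power ≈ 0.79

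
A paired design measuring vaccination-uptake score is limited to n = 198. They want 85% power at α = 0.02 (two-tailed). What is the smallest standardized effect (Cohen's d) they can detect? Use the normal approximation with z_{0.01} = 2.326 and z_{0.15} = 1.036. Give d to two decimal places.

For a single sample (or paired design) of n = 198: d_min = (z_{α/2} + z_β)/√n.
z-sum = 2.326 + 1.036 = 3.362.
d_min = 3.362 / √198 = 3.362 / 14.071 = 0.239.

d_min ≈ 0.24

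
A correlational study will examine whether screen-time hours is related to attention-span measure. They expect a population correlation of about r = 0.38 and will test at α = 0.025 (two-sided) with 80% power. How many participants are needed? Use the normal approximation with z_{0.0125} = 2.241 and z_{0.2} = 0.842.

Fisher's z: C = ½·ln((1+r)/(1−r)) = ½·ln(2.2258) = 0.4001.
n = ((z_{α/2} + z_β)/C)² + 3.
(2.241 + 0.842) / 0.4001 = 3.083 / 0.4001 = 7.706.
n = 7.706² + 3 = 59.38 + 3 = 62.4.
Round up.

n = 63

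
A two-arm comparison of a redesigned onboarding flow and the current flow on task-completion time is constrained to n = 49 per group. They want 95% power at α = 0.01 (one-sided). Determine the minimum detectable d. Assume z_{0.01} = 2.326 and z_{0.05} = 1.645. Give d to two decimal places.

For two independent groups of n = 49 each: d_min = (z_{α} + z_β)·√(2/n).
z-sum = 2.326 + 1.645 = 3.971.
d_min = 3.971 × √(2/49) = 3.971 × 0.2020 = 0.802.

d_min ≈ 0.80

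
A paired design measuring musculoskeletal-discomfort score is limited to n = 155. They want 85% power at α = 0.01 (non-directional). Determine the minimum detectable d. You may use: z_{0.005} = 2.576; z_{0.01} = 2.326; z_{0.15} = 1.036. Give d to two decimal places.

d_min ≈ 0.29

For a single sample (or paired design) of n = 155: d_min = (z_{α/2} + z_β)/√n.
z-sum = 2.576 + 1.036 = 3.612.
d_min = 3.612 / √155 = 3.612 / 12.450 = 0.290.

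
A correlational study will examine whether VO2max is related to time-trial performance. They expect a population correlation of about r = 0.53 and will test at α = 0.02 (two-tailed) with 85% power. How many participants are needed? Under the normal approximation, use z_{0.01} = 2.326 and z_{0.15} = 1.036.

Fisher's z: C = ½·ln((1+r)/(1−r)) = ½·ln(3.2553) = 0.5901.
n = ((z_{α/2} + z_β)/C)² + 3.
(2.326 + 1.036) / 0.5901 = 3.362 / 0.5901 = 5.697.
n = 5.697² + 3 = 32.46 + 3 = 35.5.
Round up.

n = 36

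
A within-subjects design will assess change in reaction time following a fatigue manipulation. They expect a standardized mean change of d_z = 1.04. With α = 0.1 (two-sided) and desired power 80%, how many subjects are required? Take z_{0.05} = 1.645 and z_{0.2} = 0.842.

n = 6 pairs

For a paired (one-sample on differences) test: n = ((z_{α/2} + z_β) / d)².
z_{α/2} + z_β = 1.645 + 0.842 = 2.487.
n = (2.487 / 1.04)² = 2.391² = 5.72.
Round up.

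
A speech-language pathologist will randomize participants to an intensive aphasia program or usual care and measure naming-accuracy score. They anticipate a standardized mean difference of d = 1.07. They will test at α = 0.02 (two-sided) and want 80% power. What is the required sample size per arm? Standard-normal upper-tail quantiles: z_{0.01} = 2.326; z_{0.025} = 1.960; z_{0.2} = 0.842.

For two independent groups with equal n: n = 2·((z_{α/2} + z_β) / d)².
z_{α/2} + z_β = 2.326 + 0.842 = 3.168.
n = 2 × (3.168 / 1.07)² = 2 × 2.961² = 2 × 8.77 = 17.5.
Round up to the next whole participant.

n = 18 per group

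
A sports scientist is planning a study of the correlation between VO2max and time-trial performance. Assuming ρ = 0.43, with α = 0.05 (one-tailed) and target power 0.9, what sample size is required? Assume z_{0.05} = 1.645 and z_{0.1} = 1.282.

Fisher's z: C = ½·ln((1+r)/(1−r)) = ½·ln(2.5088) = 0.4599.
n = ((z_{α} + z_β)/C)² + 3.
(1.645 + 1.282) / 0.4599 = 2.927 / 0.4599 = 6.364.
n = 6.364² + 3 = 40.51 + 3 = 43.5.
Round up.

n = 44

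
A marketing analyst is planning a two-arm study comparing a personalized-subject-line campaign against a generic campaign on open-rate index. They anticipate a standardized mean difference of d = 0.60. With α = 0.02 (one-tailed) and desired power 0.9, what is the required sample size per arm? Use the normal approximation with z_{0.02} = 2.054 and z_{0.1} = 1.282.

For two independent groups with equal n: n = 2·((z_{α} + z_β) / d)².
z_{α} + z_β = 2.054 + 1.282 = 3.336.
n = 2 × (3.336 / 0.60)² = 2 × 5.560² = 2 × 30.91 = 61.8.
Round up to the next whole participant.

n = 62 per group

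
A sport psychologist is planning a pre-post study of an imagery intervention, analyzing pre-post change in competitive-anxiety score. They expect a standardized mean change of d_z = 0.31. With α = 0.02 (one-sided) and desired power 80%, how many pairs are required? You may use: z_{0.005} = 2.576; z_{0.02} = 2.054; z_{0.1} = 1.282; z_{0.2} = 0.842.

For a paired (one-sample on differences) test: n = ((z_{α} + z_β) / d)².
z_{α} + z_β = 2.054 + 0.842 = 2.896.
n = (2.896 / 0.31)² = 9.342² = 87.27.
Round up.

n = 88 pairs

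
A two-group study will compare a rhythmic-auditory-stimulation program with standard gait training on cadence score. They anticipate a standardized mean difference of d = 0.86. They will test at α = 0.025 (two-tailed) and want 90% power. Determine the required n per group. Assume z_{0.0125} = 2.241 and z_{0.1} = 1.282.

For two independent groups with equal n: n = 2·((z_{α/2} + z_β) / d)².
z_{α/2} + z_β = 2.241 + 1.282 = 3.523.
n = 2 × (3.523 / 0.86)² = 2 × 4.097² = 2 × 16.78 = 33.6.
Round up to the next whole participant.

n = 34 per group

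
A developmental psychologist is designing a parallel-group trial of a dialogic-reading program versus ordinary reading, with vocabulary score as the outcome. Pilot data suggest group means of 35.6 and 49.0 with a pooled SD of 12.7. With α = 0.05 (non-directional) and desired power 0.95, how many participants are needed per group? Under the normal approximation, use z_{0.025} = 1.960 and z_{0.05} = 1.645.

Cohen's d = |M₁ − M₂| / SD_pooled = |35.6 − 49.0| / 12.7 = 13.4 / 12.7 = 1.055.
For two independent groups with equal n: n = 2·((z_{α/2} + z_β) / d)².
z_{α/2} + z_β = 1.960 + 1.645 = 3.605.
n = 2 × (3.605 / 1.055)² = 2 × 3.417² = 2 × 11.68 = 23.4.
Round up to the next whole participant.

n = 24 per group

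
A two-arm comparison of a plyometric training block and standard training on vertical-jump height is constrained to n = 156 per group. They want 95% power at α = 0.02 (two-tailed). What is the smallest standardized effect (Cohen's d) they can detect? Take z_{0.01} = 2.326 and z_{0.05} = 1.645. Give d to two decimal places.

d_min ≈ 0.45

For two independent groups of n = 156 each: d_min = (z_{α/2} + z_β)·√(2/n).
z-sum = 2.326 + 1.645 = 3.971.
d_min = 3.971 × √(2/156) = 3.971 × 0.1132 = 0.450.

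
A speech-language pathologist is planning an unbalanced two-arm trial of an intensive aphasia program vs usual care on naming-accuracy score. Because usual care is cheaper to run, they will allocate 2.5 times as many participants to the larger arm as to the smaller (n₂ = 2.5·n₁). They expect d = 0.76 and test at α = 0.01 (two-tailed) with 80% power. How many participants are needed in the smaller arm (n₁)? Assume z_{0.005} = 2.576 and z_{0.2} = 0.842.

n₁ = 29

With allocation ratio k = n₂/n₁ = 2.5, Var(x̄₁−x̄₂) = σ²(1/n₁ + 1/(k·n₁)) = σ²·(k+1)/(k·n₁).
So n₁ = (1 + 1/k)·((z_{α/2} + z_β)/d)² = 1.400 × (3.418/0.76)².
n₁ = 1.400 × 20.23 = 28.3.
Round up: n₁ = 29, giving n₂ = ⌈2.5 × 29⌉ = ⌈72.5⌉ = 73.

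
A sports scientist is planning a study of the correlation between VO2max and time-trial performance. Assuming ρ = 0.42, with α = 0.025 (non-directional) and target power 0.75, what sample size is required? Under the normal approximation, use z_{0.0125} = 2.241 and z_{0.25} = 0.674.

Fisher's z: C = ½·ln((1+r)/(1−r)) = ½·ln(2.4483) = 0.4477.
n = ((z_{α/2} + z_β)/C)² + 3.
(2.241 + 0.674) / 0.4477 = 2.915 / 0.4477 = 6.511.
n = 6.511² + 3 = 42.39 + 3 = 45.4.
Round up.

n = 46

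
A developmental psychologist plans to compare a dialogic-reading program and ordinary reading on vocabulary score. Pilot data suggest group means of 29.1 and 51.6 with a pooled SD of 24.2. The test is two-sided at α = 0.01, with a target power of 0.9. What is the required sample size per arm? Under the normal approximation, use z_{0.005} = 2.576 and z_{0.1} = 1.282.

n = 35 per group

Cohen's d = |M₁ − M₂| / SD_pooled = |29.1 − 51.6| / 24.2 = 22.5 / 24.2 = 0.930.
For two independent groups with equal n: n = 2·((z_{α/2} + z_β) / d)².
z_{α/2} + z_β = 2.576 + 1.282 = 3.858.
n = 2 × (3.858 / 0.930)² = 2 × 4.148² = 2 × 17.21 = 34.4.
Round up to the next whole participant.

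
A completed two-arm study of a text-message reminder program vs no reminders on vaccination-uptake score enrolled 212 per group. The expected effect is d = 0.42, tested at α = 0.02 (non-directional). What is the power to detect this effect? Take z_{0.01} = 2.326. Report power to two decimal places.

power ≈ 0.98

For two equal groups, power = Φ(d·√(n/2) − z_{α/2}).
d·√(n/2) = 0.42 × √(212/2) = 0.42 × 10.296 = 4.324.
z_β = 4.324 − 2.326 = 1.998.
Power = Φ(1.998) = 0.977.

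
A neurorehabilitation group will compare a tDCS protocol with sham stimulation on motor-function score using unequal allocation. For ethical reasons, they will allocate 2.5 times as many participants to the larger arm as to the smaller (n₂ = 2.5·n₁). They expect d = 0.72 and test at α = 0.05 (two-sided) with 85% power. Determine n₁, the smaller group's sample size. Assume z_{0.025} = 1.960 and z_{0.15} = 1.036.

n₁ = 25

With allocation ratio k = n₂/n₁ = 2.5, Var(x̄₁−x̄₂) = σ²(1/n₁ + 1/(k·n₁)) = σ²·(k+1)/(k·n₁).
So n₁ = (1 + 1/k)·((z_{α/2} + z_β)/d)² = 1.400 × (2.996/0.72)².
n₁ = 1.400 × 17.31 = 24.2.
Round up: n₁ = 25, giving n₂ = ⌈2.5 × 25⌉ = ⌈62.5⌉ = 63.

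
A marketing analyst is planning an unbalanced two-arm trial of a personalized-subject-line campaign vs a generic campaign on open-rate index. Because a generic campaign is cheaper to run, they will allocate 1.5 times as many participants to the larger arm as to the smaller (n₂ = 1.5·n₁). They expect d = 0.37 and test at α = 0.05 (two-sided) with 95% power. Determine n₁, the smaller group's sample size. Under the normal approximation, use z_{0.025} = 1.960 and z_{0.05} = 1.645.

n₁ = 159

With allocation ratio k = n₂/n₁ = 1.5, Var(x̄₁−x̄₂) = σ²(1/n₁ + 1/(k·n₁)) = σ²·(k+1)/(k·n₁).
So n₁ = (1 + 1/k)·((z_{α/2} + z_β)/d)² = 1.667 × (3.605/0.37)².
n₁ = 1.667 × 94.93 = 158.2.
Round up: n₁ = 159, giving n₂ = ⌈1.5 × 159⌉ = ⌈238.5⌉ = 239.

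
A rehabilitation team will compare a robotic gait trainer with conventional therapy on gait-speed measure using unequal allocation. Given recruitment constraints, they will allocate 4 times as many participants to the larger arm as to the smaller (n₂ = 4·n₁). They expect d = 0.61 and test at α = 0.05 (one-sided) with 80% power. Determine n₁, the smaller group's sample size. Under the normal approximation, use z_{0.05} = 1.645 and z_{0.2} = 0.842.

n₁ = 21

With allocation ratio k = n₂/n₁ = 4, Var(x̄₁−x̄₂) = σ²(1/n₁ + 1/(k·n₁)) = σ²·(k+1)/(k·n₁).
So n₁ = (1 + 1/k)·((z_{α} + z_β)/d)² = 1.250 × (2.487/0.61)².
n₁ = 1.250 × 16.62 = 20.8.
Round up: n₁ = 21, giving n₂ = 4 × 21 = 84.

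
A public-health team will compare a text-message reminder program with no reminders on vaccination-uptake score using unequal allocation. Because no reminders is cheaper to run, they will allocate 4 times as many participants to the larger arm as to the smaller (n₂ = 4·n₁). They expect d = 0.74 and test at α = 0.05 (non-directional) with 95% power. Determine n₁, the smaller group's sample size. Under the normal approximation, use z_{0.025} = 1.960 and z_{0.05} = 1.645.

With allocation ratio k = n₂/n₁ = 4, Var(x̄₁−x̄₂) = σ²(1/n₁ + 1/(k·n₁)) = σ²·(k+1)/(k·n₁).
So n₁ = (1 + 1/k)·((z_{α/2} + z_β)/d)² = 1.250 × (3.605/0.74)².
n₁ = 1.250 × 23.73 = 29.7.
Round up: n₁ = 30, giving n₂ = 4 × 30 = 120.

n₁ = 30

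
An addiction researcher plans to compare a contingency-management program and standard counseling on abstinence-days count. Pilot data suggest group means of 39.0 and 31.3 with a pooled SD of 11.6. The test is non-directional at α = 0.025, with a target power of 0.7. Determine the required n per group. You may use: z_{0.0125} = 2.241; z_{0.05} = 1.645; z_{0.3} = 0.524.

n = 35 per group

Cohen's d = |M₁ − M₂| / SD_pooled = |39.0 − 31.3| / 11.6 = 7.7 / 11.6 = 0.664.
For two independent groups with equal n: n = 2·((z_{α/2} + z_β) / d)².
z_{α/2} + z_β = 2.241 + 0.524 = 2.765.
n = 2 × (2.765 / 0.664)² = 2 × 4.164² = 2 × 17.34 = 34.7.
Round up to the next whole participant.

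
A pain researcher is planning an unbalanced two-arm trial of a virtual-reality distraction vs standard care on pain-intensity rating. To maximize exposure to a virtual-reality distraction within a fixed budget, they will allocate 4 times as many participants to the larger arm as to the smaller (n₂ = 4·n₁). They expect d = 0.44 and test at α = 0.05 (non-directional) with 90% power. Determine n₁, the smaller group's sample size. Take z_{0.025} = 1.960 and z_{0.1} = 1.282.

n₁ = 68

With allocation ratio k = n₂/n₁ = 4, Var(x̄₁−x̄₂) = σ²(1/n₁ + 1/(k·n₁)) = σ²·(k+1)/(k·n₁).
So n₁ = (1 + 1/k)·((z_{α/2} + z_β)/d)² = 1.250 × (3.242/0.44)².
n₁ = 1.250 × 54.29 = 67.9.
Round up: n₁ = 68, giving n₂ = 4 × 68 = 272.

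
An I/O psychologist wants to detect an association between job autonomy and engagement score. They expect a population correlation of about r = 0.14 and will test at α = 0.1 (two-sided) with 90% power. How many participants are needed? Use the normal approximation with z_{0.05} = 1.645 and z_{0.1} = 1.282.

Fisher's z: C = ½·ln((1+r)/(1−r)) = ½·ln(1.3256) = 0.1409.
n = ((z_{α/2} + z_β)/C)² + 3.
(1.645 + 1.282) / 0.1409 = 2.927 / 0.1409 = 20.774.
n = 20.774² + 3 = 431.54 + 3 = 434.5.
Round up.

n = 435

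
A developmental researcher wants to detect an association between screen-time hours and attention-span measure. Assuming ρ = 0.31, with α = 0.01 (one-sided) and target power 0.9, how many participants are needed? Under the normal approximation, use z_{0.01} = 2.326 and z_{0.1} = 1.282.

Fisher's z: C = ½·ln((1+r)/(1−r)) = ½·ln(1.8986) = 0.3205.
n = ((z_{α} + z_β)/C)² + 3.
(2.326 + 1.282) / 0.3205 = 3.608 / 0.3205 = 11.257.
n = 11.257² + 3 = 126.73 + 3 = 129.7.
Round up.

n = 130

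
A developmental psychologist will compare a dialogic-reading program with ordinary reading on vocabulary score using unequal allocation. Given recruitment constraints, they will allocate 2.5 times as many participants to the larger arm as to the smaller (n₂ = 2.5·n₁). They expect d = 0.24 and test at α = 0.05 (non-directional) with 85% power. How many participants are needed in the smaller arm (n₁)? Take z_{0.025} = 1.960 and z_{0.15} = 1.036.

With allocation ratio k = n₂/n₁ = 2.5, Var(x̄₁−x̄₂) = σ²(1/n₁ + 1/(k·n₁)) = σ²·(k+1)/(k·n₁).
So n₁ = (1 + 1/k)·((z_{α/2} + z_β)/d)² = 1.400 × (2.996/0.24)².
n₁ = 1.400 × 155.83 = 218.2.
Round up: n₁ = 219, giving n₂ = ⌈2.5 × 219⌉ = ⌈547.5⌉ = 548.

n₁ = 219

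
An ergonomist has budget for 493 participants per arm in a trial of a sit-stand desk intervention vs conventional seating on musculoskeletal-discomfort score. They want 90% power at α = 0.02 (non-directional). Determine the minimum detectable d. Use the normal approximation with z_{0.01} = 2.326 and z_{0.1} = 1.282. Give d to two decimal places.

d_min ≈ 0.23

For two independent groups of n = 493 each: d_min = (z_{α/2} + z_β)·√(2/n).
z-sum = 2.326 + 1.282 = 3.608.
d_min = 3.608 × √(2/493) = 3.608 × 0.0637 = 0.230.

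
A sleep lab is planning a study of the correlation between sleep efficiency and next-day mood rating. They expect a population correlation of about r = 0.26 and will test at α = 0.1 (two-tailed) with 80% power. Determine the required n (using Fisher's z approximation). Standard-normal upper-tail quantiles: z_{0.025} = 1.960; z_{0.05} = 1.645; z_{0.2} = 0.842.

n = 91

Fisher's z: C = ½·ln((1+r)/(1−r)) = ½·ln(1.7027) = 0.2661.
n = ((z_{α/2} + z_β)/C)² + 3.
(1.645 + 0.842) / 0.2661 = 2.487 / 0.2661 = 9.346.
n = 9.346² + 3 = 87.35 + 3 = 90.3.
Round up.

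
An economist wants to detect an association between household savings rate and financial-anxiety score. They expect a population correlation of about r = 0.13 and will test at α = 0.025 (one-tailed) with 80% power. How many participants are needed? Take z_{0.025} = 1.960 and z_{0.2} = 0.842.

Fisher's z: C = ½·ln((1+r)/(1−r)) = ½·ln(1.2989) = 0.1307.
n = ((z_{α} + z_β)/C)² + 3.
(1.960 + 0.842) / 0.1307 = 2.802 / 0.1307 = 21.438.
n = 21.438² + 3 = 459.61 + 3 = 462.6.
Round up.

n = 463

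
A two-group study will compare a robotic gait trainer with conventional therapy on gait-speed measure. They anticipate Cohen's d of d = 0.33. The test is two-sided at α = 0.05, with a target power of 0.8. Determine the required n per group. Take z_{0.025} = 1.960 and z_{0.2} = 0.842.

n = 145 per group

For two independent groups with equal n: n = 2·((z_{α/2} + z_β) / d)².
z_{α/2} + z_β = 1.960 + 0.842 = 2.802.
n = 2 × (2.802 / 0.33)² = 2 × 8.491² = 2 × 72.10 = 144.2.
Round up to the next whole participant.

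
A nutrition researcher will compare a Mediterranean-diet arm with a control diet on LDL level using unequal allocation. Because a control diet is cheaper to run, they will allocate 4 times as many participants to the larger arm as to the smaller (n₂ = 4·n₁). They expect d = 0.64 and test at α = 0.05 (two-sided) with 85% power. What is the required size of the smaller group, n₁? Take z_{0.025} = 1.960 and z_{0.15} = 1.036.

n₁ = 28

With allocation ratio k = n₂/n₁ = 4, Var(x̄₁−x̄₂) = σ²(1/n₁ + 1/(k·n₁)) = σ²·(k+1)/(k·n₁).
So n₁ = (1 + 1/k)·((z_{α/2} + z_β)/d)² = 1.250 × (2.996/0.64)².
n₁ = 1.250 × 21.91 = 27.4.
Round up: n₁ = 28, giving n₂ = 4 × 28 = 112.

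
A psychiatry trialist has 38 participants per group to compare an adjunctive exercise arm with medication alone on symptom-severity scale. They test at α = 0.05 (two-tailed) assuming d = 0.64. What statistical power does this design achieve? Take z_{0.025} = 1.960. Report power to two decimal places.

For two equal groups, power = Φ(d·√(n/2) − z_{α/2}).
d·√(n/2) = 0.64 × √(38/2) = 0.64 × 4.359 = 2.790.
z_β = 2.790 − 1.960 = 0.830.
Power = Φ(0.830) = 0.797.

power ≈ 0.80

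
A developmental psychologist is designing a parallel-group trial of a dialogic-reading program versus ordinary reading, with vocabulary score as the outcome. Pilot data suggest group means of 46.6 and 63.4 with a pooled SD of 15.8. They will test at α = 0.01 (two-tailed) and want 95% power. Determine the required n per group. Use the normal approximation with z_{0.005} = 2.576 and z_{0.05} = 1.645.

Cohen's d = |M₁ − M₂| / SD_pooled = |46.6 − 63.4| / 15.8 = 16.8 / 15.8 = 1.063.
For two independent groups with equal n: n = 2·((z_{α/2} + z_β) / d)².
z_{α/2} + z_β = 2.576 + 1.645 = 4.221.
n = 2 × (4.221 / 1.063)² = 2 × 3.971² = 2 × 15.77 = 31.5.
Round up to the next whole participant.

n = 32 per group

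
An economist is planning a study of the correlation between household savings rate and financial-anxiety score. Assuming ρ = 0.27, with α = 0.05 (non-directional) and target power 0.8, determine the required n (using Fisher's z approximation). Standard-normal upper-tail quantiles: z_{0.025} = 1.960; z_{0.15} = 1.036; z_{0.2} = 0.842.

n = 106

Fisher's z: C = ½·ln((1+r)/(1−r)) = ½·ln(1.7397) = 0.2769.
n = ((z_{α/2} + z_β)/C)² + 3.
(1.960 + 0.842) / 0.2769 = 2.802 / 0.2769 = 10.119.
n = 10.119² + 3 = 102.40 + 3 = 105.4.
Round up.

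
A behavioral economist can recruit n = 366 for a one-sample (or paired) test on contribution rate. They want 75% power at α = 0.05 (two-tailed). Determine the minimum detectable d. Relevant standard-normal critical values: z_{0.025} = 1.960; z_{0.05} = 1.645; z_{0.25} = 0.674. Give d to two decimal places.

d_min ≈ 0.14

For a single sample (or paired design) of n = 366: d_min = (z_{α/2} + z_β)/√n.
z-sum = 1.960 + 0.674 = 2.634.
d_min = 2.634 / √366 = 2.634 / 19.131 = 0.138.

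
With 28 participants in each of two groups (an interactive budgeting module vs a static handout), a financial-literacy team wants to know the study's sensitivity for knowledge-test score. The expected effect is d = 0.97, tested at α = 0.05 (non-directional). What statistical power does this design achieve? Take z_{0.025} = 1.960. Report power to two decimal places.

For two equal groups, power = Φ(d·√(n/2) − z_{α/2}).
d·√(n/2) = 0.97 × √(28/2) = 0.97 × 3.742 = 3.629.
z_β = 3.629 − 1.960 = 1.669.
Power = Φ(1.669) = 0.952.

power ≈ 0.95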